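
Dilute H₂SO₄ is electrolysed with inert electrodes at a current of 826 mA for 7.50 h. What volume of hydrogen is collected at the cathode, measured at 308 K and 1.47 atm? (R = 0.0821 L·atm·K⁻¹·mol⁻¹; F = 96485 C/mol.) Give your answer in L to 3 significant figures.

Charge passed = 0.826 × 27000 = 22300 C
Moles of electrons = 22300 / 96485 = 0.2311 mol
2H⁺ + 2e⁻ → H₂, so n(H₂) = 0.2311 / 2 = 0.1156 mol
V = nRT/P = 0.1156 × 0.0821 × 308 / 1.47 = 1.989 L

1.99 L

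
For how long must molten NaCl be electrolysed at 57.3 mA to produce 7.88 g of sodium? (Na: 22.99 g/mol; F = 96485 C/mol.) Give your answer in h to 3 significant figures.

160 h

n(Na) = 7.88 / 22.99 = 0.3428 mol
Na⁺ + e⁻ → Na, so n(e⁻) = 0.3428 mol
Q = 0.3428 × 96485 = 33080 C
t = Q / I = 33080 / 0.0573 = 5.773×10^5 s = 160 h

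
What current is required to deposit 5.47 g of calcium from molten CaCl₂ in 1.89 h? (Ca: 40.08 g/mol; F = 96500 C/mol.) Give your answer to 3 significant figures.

3.87 A

n(Ca) = 5.47 / 40.08 = 0.1365 mol
Ca²⁺ + 2e⁻ → Ca, so n(e⁻) = 2 × 0.1365 = 0.2730 mol
Q = 0.2730 × 96500 = 26340 C
I = Q / t = 26340 / 6804 s = 3.87 A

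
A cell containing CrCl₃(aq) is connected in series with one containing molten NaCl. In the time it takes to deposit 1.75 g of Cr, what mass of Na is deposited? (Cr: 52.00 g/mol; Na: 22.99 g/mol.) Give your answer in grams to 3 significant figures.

2.32 g

n(Cr) = 1.75 / 52.00 = 0.03365 mol
Cr³⁺ + 3e⁻ → Cr, so n(e⁻) = 3 × 0.03365 = 0.1010 mol
In series, the same 0.1010 mol of electrons flows through the second cell.
Na⁺ + e⁻ → Na, so n(Na) = 0.1010 mol
m(Na) = 0.1010 × 22.99 = 2.32 g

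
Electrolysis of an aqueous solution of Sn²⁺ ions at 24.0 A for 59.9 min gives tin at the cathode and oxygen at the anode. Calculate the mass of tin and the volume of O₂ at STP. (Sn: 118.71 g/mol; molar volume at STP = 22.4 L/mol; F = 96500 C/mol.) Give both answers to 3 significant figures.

Q = 24.0 × 3594 = 86260 C; n(e⁻) = 86260 / 96500 = 0.8939 mol
Cathode: Sn²⁺ + 2e⁻ → Sn → n(Sn) = 0.8939/2 = 0.4470 mol → 53.1 g
Anode: 2H₂O → O₂ + 4H⁺ + 4e⁻ → n(O₂) = 0.8939/4 = 0.2235 mol → 5.01 L

53.1 g Sn; 5.01 L O₂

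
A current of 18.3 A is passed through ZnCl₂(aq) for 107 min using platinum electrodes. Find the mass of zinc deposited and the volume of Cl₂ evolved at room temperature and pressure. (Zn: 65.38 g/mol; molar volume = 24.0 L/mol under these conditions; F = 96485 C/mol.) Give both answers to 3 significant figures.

39.8 g Zn; 14.6 L Cl₂

Q = 18.3 × 6420 = 1.175×10^5 C; n(e⁻) = 1.175×10^5 / 96485 = 1.218 mol
Cathode: Zn²⁺ + 2e⁻ → Zn → n(Zn) = 1.218/2 = 0.6090 mol → 39.8 g
Anode: 2Cl⁻ → Cl₂ + 2e⁻ → n(Cl₂) = 1.218/2 = 0.6090 mol → 14.6 L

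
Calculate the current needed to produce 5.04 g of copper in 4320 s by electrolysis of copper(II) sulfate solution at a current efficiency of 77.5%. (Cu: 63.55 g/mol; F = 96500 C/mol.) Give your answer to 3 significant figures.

4.57 A

n(Cu) = 5.04 / 63.55 = 0.07931 mol
Cu²⁺ + 2e⁻ → Cu, so n(e⁻) = 2 × 0.07931 = 0.1586 mol
Q = 0.1586 × 96500 / 0.775 = 19750 C
I = Q / t = 19750 / 4320 s = 4.57 A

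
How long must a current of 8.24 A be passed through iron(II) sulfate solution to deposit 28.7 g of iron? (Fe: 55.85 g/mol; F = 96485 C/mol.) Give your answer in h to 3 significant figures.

3.34 h

n(Fe) = 28.7 / 55.85 = 0.5139 mol
Fe²⁺ + 2e⁻ → Fe, so n(e⁻) = 2 × 0.5139 = 1.028 mol
Q = 1.028 × 96485 = 99190 C
t = Q / I = 99190 / 8.24 = 12040 s = 3.34 h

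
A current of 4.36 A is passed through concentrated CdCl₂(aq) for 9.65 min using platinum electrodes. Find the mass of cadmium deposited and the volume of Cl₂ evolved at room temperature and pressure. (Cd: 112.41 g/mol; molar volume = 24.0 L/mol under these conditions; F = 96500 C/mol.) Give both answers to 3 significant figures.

1.47 g Cd; 0.314 L Cl₂

Q = 4.36 × 579 = 2524 C; n(e⁻) = 2524 / 96500 = 0.02616 mol
Cathode: Cd²⁺ + 2e⁻ → Cd → n(Cd) = 0.02616/2 = 0.01308 mol → 1.47 g
Anode: 2Cl⁻ → Cl₂ + 2e⁻ → n(Cl₂) = 0.02616/2 = 0.01308 mol → 0.314 L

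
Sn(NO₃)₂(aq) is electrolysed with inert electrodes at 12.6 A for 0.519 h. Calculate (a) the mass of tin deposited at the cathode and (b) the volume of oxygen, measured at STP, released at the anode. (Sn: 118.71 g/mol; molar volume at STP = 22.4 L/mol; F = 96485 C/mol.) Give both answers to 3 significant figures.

Q = 12.6 × 1868.4 = 23540 C; n(e⁻) = 23540 / 96485 = 0.2440 mol
Cathode: Sn²⁺ + 2e⁻ → Sn → n(Sn) = 0.2440/2 = 0.1220 mol → 14.5 g
Anode: 2H₂O → O₂ + 4H⁺ + 4e⁻ → n(O₂) = 0.2440/4 = 0.06100 mol → 1.37 L

14.5 g Sn; 1.37 L O₂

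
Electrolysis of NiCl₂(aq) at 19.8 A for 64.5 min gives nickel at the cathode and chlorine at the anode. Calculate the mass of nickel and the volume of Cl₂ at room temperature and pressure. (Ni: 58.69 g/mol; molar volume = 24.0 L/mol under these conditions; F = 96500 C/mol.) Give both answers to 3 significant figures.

Q = 19.8 × 3870 = 76630 C; n(e⁻) = 76630 / 96500 = 0.7941 mol
Cathode: Ni²⁺ + 2e⁻ → Ni → n(Ni) = 0.7941/2 = 0.3971 mol → 23.3 g
Anode: 2Cl⁻ → Cl₂ + 2e⁻ → n(Cl₂) = 0.7941/2 = 0.3971 mol → 9.53 L

23.3 g Ni; 9.53 L Cl₂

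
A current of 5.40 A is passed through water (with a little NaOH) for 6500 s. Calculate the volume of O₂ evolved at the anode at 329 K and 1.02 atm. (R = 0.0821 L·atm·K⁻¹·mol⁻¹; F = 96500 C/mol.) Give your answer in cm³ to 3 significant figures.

2410 cm³

Charge passed = 5.40 × 6500 = 35100 C
Moles of electrons = 35100 / 96500 = 0.3637 mol
2H₂O → O₂ + 4H⁺ + 4e⁻, so n(O₂) = 0.3637 / 4 = 0.09093 mol
V = nRT/P = 0.09093 × 0.0821 × 329 / 1.02 = 2.408 L
= 2410 cm³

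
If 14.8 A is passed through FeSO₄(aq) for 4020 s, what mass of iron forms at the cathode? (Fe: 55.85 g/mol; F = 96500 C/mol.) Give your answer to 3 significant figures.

Q = It = 14.8 × 4020 = 59500 C
n(e⁻) = 59500 / 96500 = 0.6166 mol
Fe²⁺ + 2e⁻ → Fe, so n(Fe) = 0.6166 / 2 = 0.3083 mol
m = 0.3083 × 55.85 = 17.2 g

17.2 g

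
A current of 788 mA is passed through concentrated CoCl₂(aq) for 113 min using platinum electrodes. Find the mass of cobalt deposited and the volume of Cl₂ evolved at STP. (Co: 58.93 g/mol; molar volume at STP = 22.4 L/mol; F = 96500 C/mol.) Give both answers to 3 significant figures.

1.63 g Co; 0.620 L Cl₂

Q = 0.788 × 6780 = 5343 C; n(e⁻) = 5343 / 96500 = 0.05537 mol
Cathode: Co²⁺ + 2e⁻ → Co → n(Co) = 0.05537/2 = 0.02769 mol → 1.63 g
Anode: 2Cl⁻ → Cl₂ + 2e⁻ → n(Cl₂) = 0.05537/2 = 0.02769 mol → 0.620 L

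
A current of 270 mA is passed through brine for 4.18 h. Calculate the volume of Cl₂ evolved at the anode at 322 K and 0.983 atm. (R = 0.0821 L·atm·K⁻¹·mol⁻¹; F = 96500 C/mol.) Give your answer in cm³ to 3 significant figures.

566 cm³

Q = 0.270 A × 15048 s = 4063 C
n(e⁻) = Q/F = 4063/96500 = 0.04210 mol
2Cl⁻ → Cl₂ + 2e⁻, so n(Cl₂) = 0.04210 / 2 = 0.02105 mol
V = nRT/P = 0.02105 × 0.0821 × 322 / 0.983 = 0.5661 L
= 566 cm³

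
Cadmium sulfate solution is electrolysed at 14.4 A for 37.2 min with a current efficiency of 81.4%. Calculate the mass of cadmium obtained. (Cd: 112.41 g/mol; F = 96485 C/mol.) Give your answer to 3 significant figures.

15.2 g

Q = 14.4 × 2232 = 32140 C
n(e⁻) = 32140 / 96485 = 0.3331 mol
Cd²⁺ + 2e⁻ → Cd, so theoretical m(Cd) = 0.1666 × 112.41 = 18.73 g
Actual mass = 81.4% × 18.73 = 15.2 g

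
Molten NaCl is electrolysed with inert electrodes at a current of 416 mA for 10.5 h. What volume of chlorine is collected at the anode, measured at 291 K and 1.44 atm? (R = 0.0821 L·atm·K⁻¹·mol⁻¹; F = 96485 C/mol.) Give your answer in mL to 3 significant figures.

Q = 0.416 A × 37800 s = 15720 C
n(e⁻) = Q/F = 15720/96485 = 0.1629 mol
2Cl⁻ → Cl₂ + 2e⁻, so n(Cl₂) = 0.1629 / 2 = 0.08145 mol
V = nRT/P = 0.08145 × 0.0821 × 291 / 1.44 = 1.351 L
= 1350 mL

1350 mL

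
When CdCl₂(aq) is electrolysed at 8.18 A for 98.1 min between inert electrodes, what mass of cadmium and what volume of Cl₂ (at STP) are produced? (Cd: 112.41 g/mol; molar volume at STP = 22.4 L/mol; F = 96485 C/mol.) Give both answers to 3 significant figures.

28.0 g Cd; 5.59 L Cl₂

Q = 8.18 × 5886 = 48150 C; n(e⁻) = 48150 / 96485 = 0.4990 mol
Cathode: Cd²⁺ + 2e⁻ → Cd → n(Cd) = 0.4990/2 = 0.2495 mol → 28.0 g
Anode: 2Cl⁻ → Cl₂ + 2e⁻ → n(Cl₂) = 0.4990/2 = 0.2495 mol → 5.59 L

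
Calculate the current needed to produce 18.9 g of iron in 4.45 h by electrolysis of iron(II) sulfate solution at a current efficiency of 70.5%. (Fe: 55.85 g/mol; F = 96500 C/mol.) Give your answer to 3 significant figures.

5.78 A

n(Fe) = 18.9 / 55.85 = 0.3384 mol
Fe²⁺ + 2e⁻ → Fe, so n(e⁻) = 2 × 0.3384 = 0.6768 mol
Q = 0.6768 × 96500 / 0.705 = 92640 C
I = Q / t = 92640 / 16020 s = 5.78 A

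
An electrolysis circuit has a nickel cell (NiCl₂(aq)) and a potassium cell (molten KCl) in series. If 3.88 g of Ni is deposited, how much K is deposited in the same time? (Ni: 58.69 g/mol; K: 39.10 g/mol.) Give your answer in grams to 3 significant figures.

5.17 g

n(Ni) = 3.88 / 58.69 = 0.06611 mol
Ni²⁺ + 2e⁻ → Ni, so n(e⁻) = 2 × 0.06611 = 0.1322 mol
Same current for the same time ⇒ same n(e⁻) = 0.1322 mol in both cells.
K⁺ + e⁻ → K, so n(K) = 0.1322 mol
m(K) = 0.1322 × 39.10 = 5.17 g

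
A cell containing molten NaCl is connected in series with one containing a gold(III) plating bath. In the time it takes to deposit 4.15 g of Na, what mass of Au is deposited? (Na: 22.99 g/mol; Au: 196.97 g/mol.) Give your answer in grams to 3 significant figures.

11.9 g

n(Na) = 4.15 / 22.99 = 0.1805 mol
Na⁺ + e⁻ → Na, so n(e⁻) = 0.1805 mol
Same current for the same time ⇒ same n(e⁻) = 0.1805 mol in both cells.
Au³⁺ + 3e⁻ → Au, so n(Au) = 0.1805 / 3 = 0.06017 mol
m(Au) = 0.06017 × 196.97 = 11.9 g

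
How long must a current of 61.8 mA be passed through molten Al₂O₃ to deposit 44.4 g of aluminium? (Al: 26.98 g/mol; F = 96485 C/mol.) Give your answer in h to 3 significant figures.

2140 h

n(Al) = 44.4 / 26.98 = 1.646 mol
Al³⁺ + 3e⁻ → Al, so n(e⁻) = 3 × 1.646 = 4.938 mol
Q = 4.938 × 96485 = 4.764×10^5 C
t = Q / I = 4.764×10^5 / 0.0618 = 7.709×10^6 s = 2140 h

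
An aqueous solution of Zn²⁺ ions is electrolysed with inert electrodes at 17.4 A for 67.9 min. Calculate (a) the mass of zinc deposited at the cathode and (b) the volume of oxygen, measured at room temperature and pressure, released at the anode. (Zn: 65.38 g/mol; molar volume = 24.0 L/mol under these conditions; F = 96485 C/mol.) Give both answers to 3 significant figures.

Q = 17.4 × 4074 = 70890 C; n(e⁻) = 70890 / 96485 = 0.7347 mol
Cathode: Zn²⁺ + 2e⁻ → Zn → n(Zn) = 0.7347/2 = 0.3674 mol → 24.0 g
Anode: 2H₂O → O₂ + 4H⁺ + 4e⁻ → n(O₂) = 0.7347/4 = 0.1837 mol → 4.41 L

24.0 g Zn; 4.41 L O₂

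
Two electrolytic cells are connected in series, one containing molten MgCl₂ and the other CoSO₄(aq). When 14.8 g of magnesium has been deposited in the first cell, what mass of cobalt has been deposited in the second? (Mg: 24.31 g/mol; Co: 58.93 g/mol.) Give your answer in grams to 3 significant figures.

35.9 g

n(Mg) = 14.8 / 24.31 = 0.6088 mol
Mg²⁺ + 2e⁻ → Mg, so n(e⁻) = 2 × 0.6088 = 1.218 mol
In series, the same 1.218 mol of electrons flows through the second cell.
Co²⁺ + 2e⁻ → Co, so n(Co) = 1.218 / 2 = 0.6090 mol
m(Co) = 0.6090 × 58.93 = 35.9 g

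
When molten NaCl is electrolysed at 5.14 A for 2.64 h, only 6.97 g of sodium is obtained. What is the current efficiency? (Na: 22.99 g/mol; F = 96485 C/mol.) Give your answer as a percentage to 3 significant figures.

Q = 5.14 × 9504 = 48850 C
n(e⁻) = 48850 / 96485 = 0.5063 mol
Na⁺ + e⁻ → Na, so theoretical n(Na) = 0.5063 mol → 11.64 g
Efficiency = 6.97 / 11.64 = 0.5988 = 59.9%

59.9%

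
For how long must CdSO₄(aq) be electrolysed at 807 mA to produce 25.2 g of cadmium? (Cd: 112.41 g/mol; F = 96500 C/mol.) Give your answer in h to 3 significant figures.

14.9 h

n(Cd) = 25.2 / 112.41 = 0.2242 mol
Cd²⁺ + 2e⁻ → Cd, so n(e⁻) = 2 × 0.2242 = 0.4484 mol
Q = 0.4484 × 96500 = 43270 C
t = Q / I = 43270 / 0.807 = 53620 s = 14.9 h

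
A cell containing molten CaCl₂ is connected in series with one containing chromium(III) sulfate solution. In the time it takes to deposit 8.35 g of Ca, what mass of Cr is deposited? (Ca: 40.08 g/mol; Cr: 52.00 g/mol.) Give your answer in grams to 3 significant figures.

n(Ca) = 8.35 / 40.08 = 0.2083 mol
Ca²⁺ + 2e⁻ → Ca, so n(e⁻) = 2 × 0.2083 = 0.4166 mol
Same current for the same time ⇒ same n(e⁻) = 0.4166 mol in both cells.
Cr³⁺ + 3e⁻ → Cr, so n(Cr) = 0.4166 / 3 = 0.1389 mol
m(Cr) = 0.1389 × 52.00 = 7.22 g

7.22 g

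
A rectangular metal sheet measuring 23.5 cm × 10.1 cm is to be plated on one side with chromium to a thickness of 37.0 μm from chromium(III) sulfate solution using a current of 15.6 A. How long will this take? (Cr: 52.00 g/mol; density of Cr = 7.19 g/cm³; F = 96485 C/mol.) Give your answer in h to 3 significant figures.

Plated area = 23.5 × 10.1 = 237.4 cm²
Volume = 237.4 × 37.0×10⁻⁴ cm = 0.8784 cm³
m(Cr) = 0.8784 × 7.19 = 6.316 g
n(Cr) = 6.316 / 52.00 = 0.1215 mol; n(e⁻) = 3 × 0.1215 = 0.3645 mol
Q = 0.3645 × 96485 = 35170 C
t = 35170 / 15.6 = 2254 s = 0.626 h

0.626 h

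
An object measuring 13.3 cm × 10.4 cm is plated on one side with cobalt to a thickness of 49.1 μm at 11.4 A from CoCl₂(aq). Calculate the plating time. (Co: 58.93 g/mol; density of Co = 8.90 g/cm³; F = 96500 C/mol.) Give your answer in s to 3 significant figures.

1740 s

Plated area = 13.3 × 10.4 = 138.3 cm²
Volume = 138.3 × 49.1×10⁻⁴ cm = 0.6791 cm³
m(Co) = 0.6791 × 8.90 = 6.044 g
n(Co) = 6.044 / 58.93 = 0.1026 mol; n(e⁻) = 2 × 0.1026 = 0.2052 mol
Q = 0.2052 × 96500 = 19800 C
t = 19800 / 11.4 = 1737 s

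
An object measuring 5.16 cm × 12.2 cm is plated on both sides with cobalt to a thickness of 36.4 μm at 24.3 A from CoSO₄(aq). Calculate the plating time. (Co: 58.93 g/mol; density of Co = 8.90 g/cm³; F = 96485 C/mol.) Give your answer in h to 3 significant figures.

Plated area = 2 × 5.16 × 12.2 = 125.9 cm²
Volume = 125.9 × 36.4×10⁻⁴ cm = 0.4583 cm³
m(Co) = 0.4583 × 8.90 = 4.079 g
n(Co) = 4.079 / 58.93 = 0.06922 mol; n(e⁻) = 2 × 0.06922 = 0.1384 mol
Q = 0.1384 × 96485 = 13350 C
t = 13350 / 24.3 = 549.4 s = 0.153 h

0.153 h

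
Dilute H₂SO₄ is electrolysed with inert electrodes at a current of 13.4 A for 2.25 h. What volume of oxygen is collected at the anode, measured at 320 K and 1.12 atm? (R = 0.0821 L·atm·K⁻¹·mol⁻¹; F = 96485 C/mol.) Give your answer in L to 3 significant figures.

Q = 13.4 A × 8100 s = 1.085×10^5 C
n(e⁻) = Q/F = 1.085×10^5/96485 = 1.125 mol
2H₂O → O₂ + 4H⁺ + 4e⁻, so n(O₂) = 1.125 / 4 = 0.2813 mol
V = nRT/P = 0.2813 × 0.0821 × 320 / 1.12 = 6.598 L

6.60 L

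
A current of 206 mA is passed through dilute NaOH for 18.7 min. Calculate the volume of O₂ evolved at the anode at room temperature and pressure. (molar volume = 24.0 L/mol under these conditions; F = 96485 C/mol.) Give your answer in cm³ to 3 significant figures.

Q = 0.206 A × 1122 s = 231.1 C
n(e⁻) = Q/F = 231.1/96485 = 0.002395 mol
2H₂O → O₂ + 4H⁺ + 4e⁻, so n(O₂) = 0.002395 / 4 = 5.988×10^-4 mol
V = 5.988×10^-4 × 24.0 = 0.01437 L
= 14.4 cm³

14.4 cm³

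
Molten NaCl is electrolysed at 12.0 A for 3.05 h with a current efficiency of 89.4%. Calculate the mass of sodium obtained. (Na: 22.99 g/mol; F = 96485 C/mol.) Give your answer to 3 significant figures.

Q = 12.0 × 10980 = 1.318×10^5 C
n(e⁻) = 1.318×10^5 / 96485 = 1.366 mol
Na⁺ + e⁻ → Na, so theoretical m(Na) = 1.366 × 22.99 = 31.40 g
Actual mass = 89.4% × 31.40 = 28.1 g

28.1 g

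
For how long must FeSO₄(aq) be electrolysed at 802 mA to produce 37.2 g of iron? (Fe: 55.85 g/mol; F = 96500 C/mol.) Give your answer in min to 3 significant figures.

n(Fe) = 37.2 / 55.85 = 0.6661 mol
Fe²⁺ + 2e⁻ → Fe, so n(e⁻) = 2 × 0.6661 = 1.332 mol
Q = 1.332 × 96500 = 1.285×10^5 C
t = Q / I = 1.285×10^5 / 0.802 = 1.602×10^5 s = 2670 min

2670 min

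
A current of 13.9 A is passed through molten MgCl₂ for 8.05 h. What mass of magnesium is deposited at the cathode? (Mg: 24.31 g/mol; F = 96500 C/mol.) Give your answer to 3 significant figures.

Q = It = 13.9 × 28980 = 4.028×10^5 C
Moles of electrons = 4.028×10^5 / 96500 = 4.174 mol
Mg²⁺ + 2e⁻ → Mg, so n(Mg) = 4.174 / 2 = 2.087 mol
m = 2.087 × 24.31 = 50.7 g

50.7 g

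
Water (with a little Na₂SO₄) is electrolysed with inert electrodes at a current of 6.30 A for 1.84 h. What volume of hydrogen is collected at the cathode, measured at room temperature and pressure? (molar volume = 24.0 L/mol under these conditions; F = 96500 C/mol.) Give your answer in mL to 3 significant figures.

Q = It = 6.30 × 6624 = 41730 C
n(e⁻) = 41730 / 96500 = 0.4324 mol
2H⁺ + 2e⁻ → H₂, so n(H₂) = 0.4324 / 2 = 0.2162 mol
V = 0.2162 × 24.0 = 5.189 L
= 5190 mL

5190 mL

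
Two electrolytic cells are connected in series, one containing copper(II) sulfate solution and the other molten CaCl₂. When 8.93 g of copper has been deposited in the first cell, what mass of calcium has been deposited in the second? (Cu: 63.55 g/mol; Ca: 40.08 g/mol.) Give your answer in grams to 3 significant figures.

5.63 g

n(Cu) = 8.93 / 63.55 = 0.1405 mol
Cu²⁺ + 2e⁻ → Cu, so n(e⁻) = 2 × 0.1405 = 0.2810 mol
Same current for the same time ⇒ same n(e⁻) = 0.2810 mol in both cells.
Ca²⁺ + 2e⁻ → Ca, so n(Ca) = 0.2810 / 2 = 0.1405 mol
m(Ca) = 0.1405 × 40.08 = 5.63 g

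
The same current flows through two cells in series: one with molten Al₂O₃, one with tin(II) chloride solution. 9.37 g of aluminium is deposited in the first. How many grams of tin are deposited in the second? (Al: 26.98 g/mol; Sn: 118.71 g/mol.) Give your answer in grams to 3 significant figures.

61.8 g

n(Al) = 9.37 / 26.98 = 0.3473 mol
Al³⁺ + 3e⁻ → Al, so n(e⁻) = 3 × 0.3473 = 1.042 mol
In series, the same 1.042 mol of electrons flows through the second cell.
Sn²⁺ + 2e⁻ → Sn, so n(Sn) = 1.042 / 2 = 0.5210 mol
m(Sn) = 0.5210 × 118.71 = 61.8 g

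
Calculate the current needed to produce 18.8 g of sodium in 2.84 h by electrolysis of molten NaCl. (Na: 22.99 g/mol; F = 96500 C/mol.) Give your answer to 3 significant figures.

n(Na) = 18.8 / 22.99 = 0.8177 mol
Na⁺ + e⁻ → Na, so n(e⁻) = 0.8177 mol
Q = 0.8177 × 96500 = 78910 C
I = Q / t = 78910 / 10224 s = 7.72 A

7.72 A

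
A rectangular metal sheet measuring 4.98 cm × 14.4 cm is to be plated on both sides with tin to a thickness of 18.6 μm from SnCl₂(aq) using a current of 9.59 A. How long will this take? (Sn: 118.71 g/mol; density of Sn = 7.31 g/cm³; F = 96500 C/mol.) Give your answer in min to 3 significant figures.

Plated area = 2 × 4.98 × 14.4 = 143.4 cm²
Volume = 143.4 × 18.6×10⁻⁴ cm = 0.2667 cm³
m(Sn) = 0.2667 × 7.31 = 1.950 g
n(Sn) = 1.950 / 118.71 = 0.01643 mol; n(e⁻) = 2 × 0.01643 = 0.03286 mol
Q = 0.03286 × 96500 = 3171 C
t = 3171 / 9.59 = 330.7 s = 5.51 min

5.51 min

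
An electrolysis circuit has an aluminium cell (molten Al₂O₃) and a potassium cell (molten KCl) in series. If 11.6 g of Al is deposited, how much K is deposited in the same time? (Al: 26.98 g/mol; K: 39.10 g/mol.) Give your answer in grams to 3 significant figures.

50.4 g

n(Al) = 11.6 / 26.98 = 0.4299 mol
Al³⁺ + 3e⁻ → Al, so n(e⁻) = 3 × 0.4299 = 1.290 mol
In series, the same 1.290 mol of electrons flows through the second cell.
K⁺ + e⁻ → K, so n(K) = 1.290 mol
m(K) = 1.290 × 39.10 = 50.4 g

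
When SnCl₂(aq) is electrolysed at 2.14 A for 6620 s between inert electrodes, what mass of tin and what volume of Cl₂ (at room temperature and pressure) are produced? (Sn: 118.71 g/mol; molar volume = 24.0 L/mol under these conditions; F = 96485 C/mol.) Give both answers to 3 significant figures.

8.72 g Sn; 1.76 L Cl₂

Q = 2.14 × 6620 = 14170 C; n(e⁻) = 14170 / 96485 = 0.1469 mol
Cathode: Sn²⁺ + 2e⁻ → Sn → n(Sn) = 0.1469/2 = 0.07345 mol → 8.72 g
Anode: 2Cl⁻ → Cl₂ + 2e⁻ → n(Cl₂) = 0.1469/2 = 0.07345 mol → 1.76 L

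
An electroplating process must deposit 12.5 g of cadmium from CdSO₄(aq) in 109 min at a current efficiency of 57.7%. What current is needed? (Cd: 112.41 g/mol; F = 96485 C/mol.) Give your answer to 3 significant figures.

5.69 A

n(Cd) = 12.5 / 112.41 = 0.1112 mol
Cd²⁺ + 2e⁻ → Cd, so n(e⁻) = 2 × 0.1112 = 0.2224 mol
Q = 0.2224 × 96485 / 0.577 = 37190 C
I = Q / t = 37190 / 6540 s = 5.69 A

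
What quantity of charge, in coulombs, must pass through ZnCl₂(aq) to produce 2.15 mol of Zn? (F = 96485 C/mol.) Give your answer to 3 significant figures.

Zn²⁺ + 2e⁻ → Zn, so n(e⁻) = 2 × 2.15 = 4.300 mol
Q = 4.300 × 96485 = 4.149×10^5 C

4.15×10^5 C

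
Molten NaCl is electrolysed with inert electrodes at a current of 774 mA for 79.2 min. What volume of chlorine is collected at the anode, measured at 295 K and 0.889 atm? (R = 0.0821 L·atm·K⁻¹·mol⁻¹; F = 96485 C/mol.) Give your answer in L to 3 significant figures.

Q = 0.774 A × 4752 s = 3678 C
n(e⁻) = 3678 / 96485 = 0.03812 mol
2Cl⁻ → Cl₂ + 2e⁻, so n(Cl₂) = 0.03812 / 2 = 0.01906 mol
V = nRT/P = 0.01906 × 0.0821 × 295 / 0.889 = 0.5193 L

0.519 L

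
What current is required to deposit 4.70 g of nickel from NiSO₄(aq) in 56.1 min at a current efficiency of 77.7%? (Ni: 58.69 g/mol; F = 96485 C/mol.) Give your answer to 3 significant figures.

n(Ni) = 4.70 / 58.69 = 0.08008 mol
Ni²⁺ + 2e⁻ → Ni, so n(e⁻) = 2 × 0.08008 = 0.1602 mol
Q = 0.1602 × 96485 / 0.777 = 19890 C
I = Q / t = 19890 / 3366 s = 5.91 A

5.91 A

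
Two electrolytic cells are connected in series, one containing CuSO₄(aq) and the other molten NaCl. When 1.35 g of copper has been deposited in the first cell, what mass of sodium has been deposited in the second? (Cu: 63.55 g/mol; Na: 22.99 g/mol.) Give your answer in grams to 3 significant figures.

0.977 g

n(Cu) = 1.35 / 63.55 = 0.02124 mol
Cu²⁺ + 2e⁻ → Cu, so n(e⁻) = 2 × 0.02124 = 0.04248 mol
The cells are in series, so the same charge (and hence the same n(e⁻) = 0.04248 mol) passes through both.
Na⁺ + e⁻ → Na, so n(Na) = 0.04248 mol
m(Na) = 0.04248 × 22.99 = 0.977 g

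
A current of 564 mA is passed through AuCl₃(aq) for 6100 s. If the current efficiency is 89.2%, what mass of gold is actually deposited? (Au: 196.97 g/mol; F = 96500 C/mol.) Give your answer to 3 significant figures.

Q = 0.564 × 6100 = 3440 C
n(e⁻) = 3440 / 96500 = 0.03565 mol
Au³⁺ + 3e⁻ → Au, so theoretical m(Au) = 0.01188 × 196.97 = 2.340 g
Actual mass = 89.2% × 2.340 = 2.09 g

2.09 g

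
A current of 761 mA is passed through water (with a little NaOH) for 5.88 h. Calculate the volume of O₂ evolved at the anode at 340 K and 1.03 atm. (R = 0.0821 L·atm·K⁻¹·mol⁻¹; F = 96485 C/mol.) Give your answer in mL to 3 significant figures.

1130 mL

Q = 0.761 A × 21168 s = 16110 C
n(e⁻) = Q/F = 16110/96485 = 0.1670 mol
2H₂O → O₂ + 4H⁺ + 4e⁻, so n(O₂) = 0.1670 / 4 = 0.04175 mol
V = nRT/P = 0.04175 × 0.0821 × 340 / 1.03 = 1.131 L
= 1130 mL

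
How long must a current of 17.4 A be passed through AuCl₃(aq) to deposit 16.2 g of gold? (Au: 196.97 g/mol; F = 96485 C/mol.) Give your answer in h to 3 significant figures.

0.380 h

n(Au) = 16.2 / 196.97 = 0.08225 mol
Au³⁺ + 3e⁻ → Au, so n(e⁻) = 3 × 0.08225 = 0.2468 mol
Q = 0.2468 × 96485 = 23810 C
t = Q / I = 23810 / 17.4 = 1368 s = 0.380 h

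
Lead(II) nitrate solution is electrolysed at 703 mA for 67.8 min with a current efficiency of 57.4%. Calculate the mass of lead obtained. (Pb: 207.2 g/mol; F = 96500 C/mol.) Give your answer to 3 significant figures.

Q = 0.703 × 4068 = 2860 C
n(e⁻) = 2860 / 96500 = 0.02964 mol
Pb²⁺ + 2e⁻ → Pb, so theoretical m(Pb) = 0.01482 × 207.2 = 3.071 g
Actual mass = 57.4% × 3.071 = 1.76 g

1.76 g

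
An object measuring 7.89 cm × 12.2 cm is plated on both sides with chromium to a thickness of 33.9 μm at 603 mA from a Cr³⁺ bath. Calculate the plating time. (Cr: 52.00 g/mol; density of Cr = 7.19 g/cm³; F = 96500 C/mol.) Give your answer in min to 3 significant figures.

Plated area = 2 × 7.89 × 12.2 = 192.5 cm²
Volume = 192.5 × 33.9×10⁻⁴ cm = 0.6526 cm³
m(Cr) = 0.6526 × 7.19 = 4.692 g
n(Cr) = 4.692 / 52.00 = 0.09023 mol; n(e⁻) = 3 × 0.09023 = 0.2707 mol
Q = 0.2707 × 96500 = 26120 C
t = 26120 / 0.603 = 43320 s = 722 min

722 min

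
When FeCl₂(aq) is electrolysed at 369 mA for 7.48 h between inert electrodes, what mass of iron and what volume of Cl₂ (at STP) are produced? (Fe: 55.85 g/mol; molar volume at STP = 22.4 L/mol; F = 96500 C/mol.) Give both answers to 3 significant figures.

2.88 g Fe; 1.15 L Cl₂

Q = 0.369 × 26928 = 9936 C; n(e⁻) = 9936 / 96500 = 0.1030 mol
Cathode: Fe²⁺ + 2e⁻ → Fe → n(Fe) = 0.1030/2 = 0.05150 mol → 2.88 g
Anode: 2Cl⁻ → Cl₂ + 2e⁻ → n(Cl₂) = 0.1030/2 = 0.05150 mol → 1.15 L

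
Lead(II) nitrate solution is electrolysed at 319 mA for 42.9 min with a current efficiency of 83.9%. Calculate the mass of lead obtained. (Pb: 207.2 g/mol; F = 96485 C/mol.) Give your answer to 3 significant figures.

Q = 0.319 × 2574 = 821.1 C
n(e⁻) = 821.1 / 96485 = 0.008510 mol
Pb²⁺ + 2e⁻ → Pb, so theoretical m(Pb) = 0.004255 × 207.2 = 0.8816 g
Actual mass = 83.9% × 0.8816 = 0.740 g

0.740 g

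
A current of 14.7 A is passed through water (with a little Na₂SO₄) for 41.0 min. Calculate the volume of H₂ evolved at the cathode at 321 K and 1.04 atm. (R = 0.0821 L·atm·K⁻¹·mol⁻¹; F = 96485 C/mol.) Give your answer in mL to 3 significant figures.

4750 mL

Q = 14.7 A × 2460 s = 36160 C
Moles of electrons = 36160 / 96485 = 0.3748 mol
2H⁺ + 2e⁻ → H₂, so n(H₂) = 0.3748 / 2 = 0.1874 mol
V = nRT/P = 0.1874 × 0.0821 × 321 / 1.04 = 4.749 L
= 4750 mL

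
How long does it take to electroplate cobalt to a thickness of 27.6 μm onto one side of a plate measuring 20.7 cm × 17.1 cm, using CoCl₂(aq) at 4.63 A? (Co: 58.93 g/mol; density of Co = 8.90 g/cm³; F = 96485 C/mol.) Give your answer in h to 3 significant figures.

1.71 h

Plated area = 20.7 × 17.1 = 354.0 cm²
Volume = 354.0 × 27.6×10⁻⁴ cm = 0.9770 cm³
m(Co) = 0.9770 × 8.90 = 8.695 g
n(Co) = 8.695 / 58.93 = 0.1475 mol; n(e⁻) = 2 × 0.1475 = 0.2950 mol
Q = 0.2950 × 96485 = 28460 C
t = 28460 / 4.63 = 6147 s = 1.71 h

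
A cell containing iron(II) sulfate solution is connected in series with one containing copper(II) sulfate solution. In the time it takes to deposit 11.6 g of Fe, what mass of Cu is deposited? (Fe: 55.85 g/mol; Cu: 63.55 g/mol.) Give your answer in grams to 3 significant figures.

n(Fe) = 11.6 / 55.85 = 0.2077 mol
Fe²⁺ + 2e⁻ → Fe, so n(e⁻) = 2 × 0.2077 = 0.4154 mol
In series, the same 0.4154 mol of electrons flows through the second cell.
Cu²⁺ + 2e⁻ → Cu, so n(Cu) = 0.4154 / 2 = 0.2077 mol
m(Cu) = 0.2077 × 63.55 = 13.2 g

13.2 g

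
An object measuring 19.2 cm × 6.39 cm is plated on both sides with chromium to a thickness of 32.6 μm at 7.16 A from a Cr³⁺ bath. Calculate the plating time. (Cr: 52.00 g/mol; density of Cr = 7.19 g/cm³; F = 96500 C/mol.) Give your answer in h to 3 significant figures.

1.24 h

Plated area = 2 × 19.2 × 6.39 = 245.4 cm²
Volume = 245.4 × 32.6×10⁻⁴ cm = 0.8000 cm³
m(Cr) = 0.8000 × 7.19 = 5.752 g
n(Cr) = 5.752 / 52.00 = 0.1106 mol; n(e⁻) = 3 × 0.1106 = 0.3318 mol
Q = 0.3318 × 96500 = 32020 C
t = 32020 / 7.16 = 4472 s = 1.24 h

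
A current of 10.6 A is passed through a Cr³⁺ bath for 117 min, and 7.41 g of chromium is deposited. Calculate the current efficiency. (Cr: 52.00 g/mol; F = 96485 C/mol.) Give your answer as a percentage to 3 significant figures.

Q = 10.6 × 7020 = 74410 C
n(e⁻) = 74410 / 96485 = 0.7712 mol
Cr³⁺ + 3e⁻ → Cr, so theoretical n(Cr) = 0.2571 mol → 13.37 g
Efficiency = 7.41 / 13.37 = 0.5542 = 55.4%

55.4%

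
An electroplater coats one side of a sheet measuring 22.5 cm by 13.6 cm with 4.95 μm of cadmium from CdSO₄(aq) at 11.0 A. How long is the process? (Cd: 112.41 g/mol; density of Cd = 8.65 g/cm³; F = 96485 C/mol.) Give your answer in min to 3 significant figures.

3.41 min

Plated area = 22.5 × 13.6 = 306.0 cm²
Volume = 306.0 × 4.95×10⁻⁴ cm = 0.1515 cm³
m(Cd) = 0.1515 × 8.65 = 1.310 g
n(Cd) = 1.310 / 112.41 = 0.01165 mol; n(e⁻) = 2 × 0.01165 = 0.02330 mol
Q = 0.02330 × 96485 = 2248 C
t = 2248 / 11.0 = 204.4 s = 3.41 min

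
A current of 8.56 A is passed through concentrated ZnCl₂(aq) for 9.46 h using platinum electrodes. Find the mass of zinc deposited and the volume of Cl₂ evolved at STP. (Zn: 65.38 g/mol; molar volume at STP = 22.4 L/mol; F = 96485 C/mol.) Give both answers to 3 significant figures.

98.8 g Zn; 33.8 L Cl₂

Q = 8.56 × 34056 = 2.915×10^5 C; n(e⁻) = 2.915×10^5 / 96485 = 3.021 mol
Cathode: Zn²⁺ + 2e⁻ → Zn → n(Zn) = 3.021/2 = 1.511 mol → 98.8 g
Anode: 2Cl⁻ → Cl₂ + 2e⁻ → n(Cl₂) = 3.021/2 = 1.511 mol → 33.8 L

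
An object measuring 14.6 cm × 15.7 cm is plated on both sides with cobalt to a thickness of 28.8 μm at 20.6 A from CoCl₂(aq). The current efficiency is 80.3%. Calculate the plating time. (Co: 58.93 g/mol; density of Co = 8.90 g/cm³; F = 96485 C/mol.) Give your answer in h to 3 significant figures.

0.646 h

Plated area = 2 × 14.6 × 15.7 = 458.4 cm²
Volume = 458.4 × 28.8×10⁻⁴ cm = 1.320 cm³
m(Co) = 1.320 × 8.90 = 11.75 g
n(Co) = 11.75 / 58.93 = 0.1994 mol; n(e⁻) = 2 × 0.1994 = 0.3988 mol
Q = 0.3988 × 96485 / 0.803 = 47920 C
t = 47920 / 20.6 = 2326 s = 0.646 h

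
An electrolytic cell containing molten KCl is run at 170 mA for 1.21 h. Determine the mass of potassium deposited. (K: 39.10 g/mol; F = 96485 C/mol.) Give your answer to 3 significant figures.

Q = It = 0.170 × 4356 = 740.5 C
n(e⁻) = 740.5 / 96485 = 0.007675 mol
K⁺ + e⁻ → K, so n(K) = 0.007675 mol
m = 0.007675 × 39.10 = 0.300 g

0.300 g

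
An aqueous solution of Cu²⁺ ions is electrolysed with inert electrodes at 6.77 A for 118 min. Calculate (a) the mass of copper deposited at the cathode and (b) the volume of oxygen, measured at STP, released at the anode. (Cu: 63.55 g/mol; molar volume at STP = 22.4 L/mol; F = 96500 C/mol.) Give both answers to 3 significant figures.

Q = 6.77 × 7080 = 47930 C; n(e⁻) = 47930 / 96500 = 0.4967 mol
Cathode: Cu²⁺ + 2e⁻ → Cu → n(Cu) = 0.4967/2 = 0.2484 mol → 15.8 g
Anode: 2H₂O → O₂ + 4H⁺ + 4e⁻ → n(O₂) = 0.4967/4 = 0.1242 mol → 2.78 L

15.8 g Cu; 2.78 L O₂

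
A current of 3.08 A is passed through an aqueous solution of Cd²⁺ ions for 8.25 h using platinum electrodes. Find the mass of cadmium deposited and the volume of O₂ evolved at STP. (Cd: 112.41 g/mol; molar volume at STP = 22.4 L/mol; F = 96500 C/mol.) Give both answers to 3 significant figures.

53.3 g Cd; 5.31 L O₂

Q = 3.08 × 29700 = 91480 C; n(e⁻) = 91480 / 96500 = 0.9480 mol
Cathode: Cd²⁺ + 2e⁻ → Cd → n(Cd) = 0.9480/2 = 0.4740 mol → 53.3 g
Anode: 2H₂O → O₂ + 4H⁺ + 4e⁻ → n(O₂) = 0.9480/4 = 0.2370 mol → 5.31 L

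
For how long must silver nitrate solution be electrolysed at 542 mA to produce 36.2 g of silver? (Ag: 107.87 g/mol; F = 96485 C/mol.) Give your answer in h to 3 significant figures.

n(Ag) = 36.2 / 107.87 = 0.3356 mol
Ag⁺ + e⁻ → Ag, so n(e⁻) = 0.3356 mol
Q = 0.3356 × 96485 = 32380 C
t = Q / I = 32380 / 0.542 = 59740 s = 16.6 h

16.6 h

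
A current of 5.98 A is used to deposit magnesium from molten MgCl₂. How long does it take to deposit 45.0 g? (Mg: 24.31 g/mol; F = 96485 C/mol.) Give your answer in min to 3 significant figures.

n(Mg) = 45.0 / 24.31 = 1.851 mol
Mg²⁺ + 2e⁻ → Mg, so n(e⁻) = 2 × 1.851 = 3.702 mol
Q = 3.702 × 96485 = 3.572×10^5 C
t = Q / I = 3.572×10^5 / 5.98 = 59730 s = 996 min

996 min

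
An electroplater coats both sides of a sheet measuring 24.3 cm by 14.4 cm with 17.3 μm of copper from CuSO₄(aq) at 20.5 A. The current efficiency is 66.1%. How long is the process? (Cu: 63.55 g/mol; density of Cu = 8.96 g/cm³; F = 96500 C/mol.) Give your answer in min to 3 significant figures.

40.5 min

Plated area = 2 × 24.3 × 14.4 = 699.8 cm²
Volume = 699.8 × 17.3×10⁻⁴ cm = 1.211 cm³
m(Cu) = 1.211 × 8.96 = 10.85 g
n(Cu) = 10.85 / 63.55 = 0.1707 mol; n(e⁻) = 2 × 0.1707 = 0.3414 mol
Q = 0.3414 × 96500 / 0.661 = 49840 C
t = 49840 / 20.5 = 2431 s = 40.5 min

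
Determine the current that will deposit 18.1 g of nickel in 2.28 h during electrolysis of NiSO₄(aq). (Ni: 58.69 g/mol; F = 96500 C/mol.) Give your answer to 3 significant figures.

n(Ni) = 18.1 / 58.69 = 0.3084 mol
Ni²⁺ + 2e⁻ → Ni, so n(e⁻) = 2 × 0.3084 = 0.6168 mol
Q = 0.6168 × 96500 = 59520 C
I = Q / t = 59520 / 8208 s = 7.25 A

7.25 A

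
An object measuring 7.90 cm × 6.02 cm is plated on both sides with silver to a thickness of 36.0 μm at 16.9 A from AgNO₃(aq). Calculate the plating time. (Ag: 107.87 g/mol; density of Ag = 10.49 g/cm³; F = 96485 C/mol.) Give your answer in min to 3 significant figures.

3.17 min

Plated area = 2 × 7.90 × 6.02 = 95.12 cm²
Volume = 95.12 × 36.0×10⁻⁴ cm = 0.3424 cm³
m(Ag) = 0.3424 × 10.49 = 3.592 g
n(Ag) = 3.592 / 107.87 = 0.03330 mol; n(e⁻) = 0.03330 mol
Q = 0.03330 × 96485 = 3213 C
t = 3213 / 16.9 = 190.1 s = 3.17 min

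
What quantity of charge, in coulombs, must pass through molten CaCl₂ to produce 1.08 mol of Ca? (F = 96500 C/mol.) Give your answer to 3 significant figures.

2.08×10^5 C

Ca²⁺ + 2e⁻ → Ca, so n(e⁻) = 2 × 1.08 = 2.160 mol
Q = 2.160 × 96500 = 2.084×10^5 C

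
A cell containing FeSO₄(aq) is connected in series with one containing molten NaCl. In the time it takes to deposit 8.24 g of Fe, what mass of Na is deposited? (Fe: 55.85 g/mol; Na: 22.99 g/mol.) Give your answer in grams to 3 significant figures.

6.78 g

n(Fe) = 8.24 / 55.85 = 0.1475 mol
Fe²⁺ + 2e⁻ → Fe, so n(e⁻) = 2 × 0.1475 = 0.2950 mol
In series, the same 0.2950 mol of electrons flows through the second cell.
Na⁺ + e⁻ → Na, so n(Na) = 0.2950 mol
m(Na) = 0.2950 × 22.99 = 6.78 g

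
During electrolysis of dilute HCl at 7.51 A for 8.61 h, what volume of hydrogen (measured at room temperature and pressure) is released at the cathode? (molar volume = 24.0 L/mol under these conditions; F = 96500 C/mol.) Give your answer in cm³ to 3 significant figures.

28900 cm³

Q = 7.51 A × 30996 s = 2.328×10^5 C
n(e⁻) = Q/F = 2.328×10^5/96500 = 2.412 mol
2H⁺ + 2e⁻ → H₂, so n(H₂) = 2.412 / 2 = 1.206 mol
V = 1.206 × 24.0 = 28.94 L
= 28900 cm³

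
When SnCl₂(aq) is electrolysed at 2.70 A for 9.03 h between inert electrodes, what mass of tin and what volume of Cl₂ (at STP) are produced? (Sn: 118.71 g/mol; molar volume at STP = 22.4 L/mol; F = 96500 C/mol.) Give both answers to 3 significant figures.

Q = 2.70 × 32508 = 87770 C; n(e⁻) = 87770 / 96500 = 0.9095 mol
Cathode: Sn²⁺ + 2e⁻ → Sn → n(Sn) = 0.9095/2 = 0.4548 mol → 54.0 g
Anode: 2Cl⁻ → Cl₂ + 2e⁻ → n(Cl₂) = 0.9095/2 = 0.4548 mol → 10.2 L

54.0 g Sn; 10.2 L Cl₂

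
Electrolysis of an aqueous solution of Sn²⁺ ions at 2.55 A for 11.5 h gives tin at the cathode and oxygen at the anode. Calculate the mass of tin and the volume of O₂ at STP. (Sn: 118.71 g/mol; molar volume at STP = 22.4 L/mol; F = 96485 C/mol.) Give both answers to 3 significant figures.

Q = 2.55 × 41400 = 1.056×10^5 C; n(e⁻) = 1.056×10^5 / 96485 = 1.094 mol
Cathode: Sn²⁺ + 2e⁻ → Sn → n(Sn) = 1.094/2 = 0.5470 mol → 64.9 g
Anode: 2H₂O → O₂ + 4H⁺ + 4e⁻ → n(O₂) = 1.094/4 = 0.2735 mol → 6.13 L

64.9 g Sn; 6.13 L O₂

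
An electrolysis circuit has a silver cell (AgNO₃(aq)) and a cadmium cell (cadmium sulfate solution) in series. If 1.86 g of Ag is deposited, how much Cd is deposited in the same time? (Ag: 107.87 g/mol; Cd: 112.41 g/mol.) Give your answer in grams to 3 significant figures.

n(Ag) = 1.86 / 107.87 = 0.01724 mol
Ag⁺ + e⁻ → Ag, so n(e⁻) = 0.01724 mol
In series, the same 0.01724 mol of electrons flows through the second cell.
Cd²⁺ + 2e⁻ → Cd, so n(Cd) = 0.01724 / 2 = 0.008620 mol
m(Cd) = 0.008620 × 112.41 = 0.969 g

0.969 g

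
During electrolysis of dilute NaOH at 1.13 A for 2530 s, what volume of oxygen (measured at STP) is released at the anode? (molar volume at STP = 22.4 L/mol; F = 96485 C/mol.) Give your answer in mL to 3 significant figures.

Q = 1.13 A × 2530 s = 2859 C
n(e⁻) = Q/F = 2859/96485 = 0.02963 mol
2H₂O → O₂ + 4H⁺ + 4e⁻, so n(O₂) = 0.02963 / 4 = 0.007408 mol
V = 0.007408 × 22.4 = 0.1659 L
= 166 mL

166 mL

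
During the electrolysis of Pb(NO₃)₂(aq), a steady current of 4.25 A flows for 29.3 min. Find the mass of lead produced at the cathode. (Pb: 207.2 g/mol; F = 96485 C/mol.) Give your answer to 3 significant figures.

8.02 g

Q = It = 4.25 × 1758 = 7472 C
n(e⁻) = Q/F = 7472/96485 = 0.07744 mol
Pb²⁺ + 2e⁻ → Pb, so n(Pb) = 0.07744 / 2 = 0.03872 mol
m = 0.03872 × 207.2 = 8.02 g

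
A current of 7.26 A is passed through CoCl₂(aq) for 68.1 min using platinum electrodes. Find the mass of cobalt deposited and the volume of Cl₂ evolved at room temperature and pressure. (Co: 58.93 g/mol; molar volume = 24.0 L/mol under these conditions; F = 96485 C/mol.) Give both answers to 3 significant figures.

9.06 g Co; 3.69 L Cl₂

Q = 7.26 × 4086 = 29660 C; n(e⁻) = 29660 / 96485 = 0.3074 mol
Cathode: Co²⁺ + 2e⁻ → Co → n(Co) = 0.3074/2 = 0.1537 mol → 9.06 g
Anode: 2Cl⁻ → Cl₂ + 2e⁻ → n(Cl₂) = 0.3074/2 = 0.1537 mol → 3.69 L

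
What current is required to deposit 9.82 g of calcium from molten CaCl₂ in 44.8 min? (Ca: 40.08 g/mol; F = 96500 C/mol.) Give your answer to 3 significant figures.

n(Ca) = 9.82 / 40.08 = 0.2450 mol
Ca²⁺ + 2e⁻ → Ca, so n(e⁻) = 2 × 0.2450 = 0.4900 mol
Q = 0.4900 × 96500 = 47290 C
I = Q / t = 47290 / 2688 s = 17.6 A

17.6 A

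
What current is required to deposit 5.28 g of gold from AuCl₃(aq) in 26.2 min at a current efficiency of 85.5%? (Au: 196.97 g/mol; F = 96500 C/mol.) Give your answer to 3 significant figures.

5.77 A

n(Au) = 5.28 / 196.97 = 0.02681 mol
Au³⁺ + 3e⁻ → Au, so n(e⁻) = 3 × 0.02681 = 0.08043 mol
Q = 0.08043 × 96500 / 0.855 = 9078 C
I = Q / t = 9078 / 1572 s = 5.77 A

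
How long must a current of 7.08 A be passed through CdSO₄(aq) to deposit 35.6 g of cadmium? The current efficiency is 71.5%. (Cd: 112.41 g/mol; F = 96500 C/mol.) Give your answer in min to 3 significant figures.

201 min

n(Cd) = 35.6 / 112.41 = 0.3167 mol
Cd²⁺ + 2e⁻ → Cd, so n(e⁻) = 2 × 0.3167 = 0.6334 mol
Q = 0.6334 × 96500 / 0.715 = 85490 C
t = Q / I = 85490 / 7.08 = 12070 s = 201 min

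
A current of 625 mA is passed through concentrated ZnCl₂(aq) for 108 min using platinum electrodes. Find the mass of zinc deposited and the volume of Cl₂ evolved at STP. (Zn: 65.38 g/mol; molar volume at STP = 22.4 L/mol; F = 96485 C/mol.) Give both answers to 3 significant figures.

Q = 0.625 × 6480 = 4050 C; n(e⁻) = 4050 / 96485 = 0.04198 mol
Cathode: Zn²⁺ + 2e⁻ → Zn → n(Zn) = 0.04198/2 = 0.02099 mol → 1.37 g
Anode: 2Cl⁻ → Cl₂ + 2e⁻ → n(Cl₂) = 0.04198/2 = 0.02099 mol → 0.470 L

1.37 g Zn; 0.470 L Cl₂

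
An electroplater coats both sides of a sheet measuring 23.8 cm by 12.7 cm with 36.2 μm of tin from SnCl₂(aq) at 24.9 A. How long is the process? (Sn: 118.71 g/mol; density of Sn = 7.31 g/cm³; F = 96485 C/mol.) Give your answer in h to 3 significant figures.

Plated area = 2 × 23.8 × 12.7 = 604.5 cm²
Volume = 604.5 × 36.2×10⁻⁴ cm = 2.188 cm³
m(Sn) = 2.188 × 7.31 = 15.99 g
n(Sn) = 15.99 / 118.71 = 0.1347 mol; n(e⁻) = 2 × 0.1347 = 0.2694 mol
Q = 0.2694 × 96485 = 25990 C
t = 25990 / 24.9 = 1044 s = 0.290 h

0.290 h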